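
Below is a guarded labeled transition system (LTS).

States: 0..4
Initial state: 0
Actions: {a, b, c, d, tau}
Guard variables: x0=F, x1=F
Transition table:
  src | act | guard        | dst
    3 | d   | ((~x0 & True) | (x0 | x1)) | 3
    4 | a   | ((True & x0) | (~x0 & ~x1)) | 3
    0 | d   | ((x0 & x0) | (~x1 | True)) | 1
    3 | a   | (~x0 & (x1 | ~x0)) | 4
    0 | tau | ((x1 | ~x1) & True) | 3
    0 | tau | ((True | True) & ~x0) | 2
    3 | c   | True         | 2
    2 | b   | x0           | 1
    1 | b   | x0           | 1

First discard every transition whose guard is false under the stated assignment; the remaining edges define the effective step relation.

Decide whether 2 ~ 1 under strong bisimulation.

Refine partition for ~:
  P[0] = {{0,1,2,3,4}}
  P[1] = {{0},{1,2},{3},{4}}
4 equivalence class(es) (converged in 2)
2∈{1,2}, 1∈{1,2}

Answer: BISIMILAR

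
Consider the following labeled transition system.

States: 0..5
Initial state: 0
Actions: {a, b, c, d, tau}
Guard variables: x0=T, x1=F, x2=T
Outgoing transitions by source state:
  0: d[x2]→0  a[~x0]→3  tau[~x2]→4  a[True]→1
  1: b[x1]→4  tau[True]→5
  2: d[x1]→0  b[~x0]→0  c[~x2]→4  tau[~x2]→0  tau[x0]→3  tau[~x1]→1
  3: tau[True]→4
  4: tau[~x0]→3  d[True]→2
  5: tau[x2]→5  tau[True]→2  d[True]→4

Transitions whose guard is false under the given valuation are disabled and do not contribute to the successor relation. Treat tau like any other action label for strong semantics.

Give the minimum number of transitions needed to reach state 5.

Answer: 2

Analysis:
BFS to 5:
  L0 = {0}
  L1 = {1}
  L2 = {5}
depth(5)=2, e.g. a·tau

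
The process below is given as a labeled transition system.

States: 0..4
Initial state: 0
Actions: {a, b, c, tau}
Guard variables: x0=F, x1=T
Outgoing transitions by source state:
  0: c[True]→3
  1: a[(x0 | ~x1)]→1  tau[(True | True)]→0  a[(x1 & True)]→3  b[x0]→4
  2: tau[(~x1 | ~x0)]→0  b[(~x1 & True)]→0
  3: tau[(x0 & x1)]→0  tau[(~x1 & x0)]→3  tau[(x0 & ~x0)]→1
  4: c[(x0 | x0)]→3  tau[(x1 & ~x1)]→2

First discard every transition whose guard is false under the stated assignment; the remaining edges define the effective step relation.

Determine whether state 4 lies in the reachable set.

After dropping false guards: 4 live edges.
L0 = {0}
L1 = {3}  cumulative {0,3}
R = {0,3}

Answer: UNREACHABLE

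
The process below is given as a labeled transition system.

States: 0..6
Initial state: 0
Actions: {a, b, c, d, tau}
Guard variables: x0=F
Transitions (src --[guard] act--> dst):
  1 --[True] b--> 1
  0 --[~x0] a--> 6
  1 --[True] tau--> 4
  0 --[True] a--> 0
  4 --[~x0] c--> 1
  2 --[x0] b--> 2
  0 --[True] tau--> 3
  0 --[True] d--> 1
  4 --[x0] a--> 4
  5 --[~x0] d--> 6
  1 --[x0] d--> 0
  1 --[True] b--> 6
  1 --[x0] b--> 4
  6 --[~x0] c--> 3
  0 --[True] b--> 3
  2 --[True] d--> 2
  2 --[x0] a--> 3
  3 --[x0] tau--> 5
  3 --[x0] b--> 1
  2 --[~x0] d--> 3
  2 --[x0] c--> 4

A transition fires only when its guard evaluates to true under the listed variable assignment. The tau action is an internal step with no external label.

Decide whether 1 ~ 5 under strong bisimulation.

Bisimulation quotient by refinement:
  π0 = {{0,1,2,3,4,5,6}}
  π1 = {{0},{1},{2,5},{3},{4,6}}
  π2 = {{0},{1},{2},{3},{4},{5},{6}}
7 equivalence class(es) (converged in 3)
1∈{1}, 5∈{5}

Answer: NOT BISIMILAR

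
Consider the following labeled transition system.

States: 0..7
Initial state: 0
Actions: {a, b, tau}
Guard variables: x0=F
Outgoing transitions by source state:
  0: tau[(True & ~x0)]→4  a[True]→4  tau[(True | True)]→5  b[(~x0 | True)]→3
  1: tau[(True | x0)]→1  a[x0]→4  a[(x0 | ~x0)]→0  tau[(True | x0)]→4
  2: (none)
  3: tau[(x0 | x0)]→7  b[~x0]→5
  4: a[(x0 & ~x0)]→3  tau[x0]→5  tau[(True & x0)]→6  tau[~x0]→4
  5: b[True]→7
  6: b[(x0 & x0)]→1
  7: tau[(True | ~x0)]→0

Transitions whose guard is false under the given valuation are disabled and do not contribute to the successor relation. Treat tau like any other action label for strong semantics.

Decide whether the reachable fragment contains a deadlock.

R = {0,3,4,5,7}
  0: a→4  b→3  tau→4  tau→5  [4 out]
  3: b→5  [1 out]
  4: tau→4  [1 out]
  5: b→7  [1 out]
  7: tau→0  [1 out]

Answer: DEADLOCK-FREE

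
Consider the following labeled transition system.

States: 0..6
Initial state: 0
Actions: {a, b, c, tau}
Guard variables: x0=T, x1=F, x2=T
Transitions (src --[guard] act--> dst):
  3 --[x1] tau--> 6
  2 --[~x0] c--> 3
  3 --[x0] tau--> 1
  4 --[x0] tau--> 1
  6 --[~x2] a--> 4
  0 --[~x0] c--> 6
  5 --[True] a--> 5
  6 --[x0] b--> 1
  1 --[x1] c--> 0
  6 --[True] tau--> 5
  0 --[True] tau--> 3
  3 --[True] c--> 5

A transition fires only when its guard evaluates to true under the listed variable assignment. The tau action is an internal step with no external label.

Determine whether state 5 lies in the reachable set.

Answer: REACHABLE

Working:
After dropping false guards: 7 live edges.
depth 0: {0}
depth 1: {3}  cumulative {0,3}
depth 2: {1,5}  cumulative {0,1,3,5}
R = {0,1,3,5}
trace reaching 5: tau·c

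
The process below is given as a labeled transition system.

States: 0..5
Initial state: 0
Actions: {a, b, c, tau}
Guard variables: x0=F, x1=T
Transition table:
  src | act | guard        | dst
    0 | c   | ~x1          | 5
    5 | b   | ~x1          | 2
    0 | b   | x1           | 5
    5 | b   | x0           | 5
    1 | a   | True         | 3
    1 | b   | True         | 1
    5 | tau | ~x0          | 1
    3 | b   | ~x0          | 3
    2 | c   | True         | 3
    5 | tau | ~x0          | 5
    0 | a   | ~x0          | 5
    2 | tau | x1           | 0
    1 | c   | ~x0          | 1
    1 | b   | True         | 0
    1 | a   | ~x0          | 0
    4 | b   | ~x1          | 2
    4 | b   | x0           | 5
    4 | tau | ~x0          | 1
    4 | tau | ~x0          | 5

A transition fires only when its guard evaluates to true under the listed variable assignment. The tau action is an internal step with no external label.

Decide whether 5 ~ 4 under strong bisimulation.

Answer: BISIMILAR

Trace:
Refine partition for ~:
  round 0: {{0,1,2,3,4,5}}
  round 1: {{0},{1},{2},{3},{4,5}}
5 equivalence class(es) (converged in 2)
class of 5: {4,5}; class of 4: {4,5}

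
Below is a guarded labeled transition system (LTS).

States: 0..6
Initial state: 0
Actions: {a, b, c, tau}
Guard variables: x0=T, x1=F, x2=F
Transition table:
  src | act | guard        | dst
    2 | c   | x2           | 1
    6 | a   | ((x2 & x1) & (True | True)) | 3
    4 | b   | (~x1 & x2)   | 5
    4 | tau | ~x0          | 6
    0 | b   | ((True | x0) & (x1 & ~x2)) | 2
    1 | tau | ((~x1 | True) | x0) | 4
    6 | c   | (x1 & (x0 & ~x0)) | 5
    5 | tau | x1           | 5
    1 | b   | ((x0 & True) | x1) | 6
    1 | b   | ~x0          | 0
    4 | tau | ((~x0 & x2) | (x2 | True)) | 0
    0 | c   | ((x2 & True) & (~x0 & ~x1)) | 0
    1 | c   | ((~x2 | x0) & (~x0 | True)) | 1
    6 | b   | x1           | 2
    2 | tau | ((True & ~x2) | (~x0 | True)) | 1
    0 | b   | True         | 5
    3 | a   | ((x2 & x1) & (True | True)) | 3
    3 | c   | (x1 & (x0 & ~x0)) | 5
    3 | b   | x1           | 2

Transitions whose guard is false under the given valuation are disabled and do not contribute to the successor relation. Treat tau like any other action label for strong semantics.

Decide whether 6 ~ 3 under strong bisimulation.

Refine partition for ~:
  π0 = {{0,1,2,3,4,5,6}}
  π1 = {{0},{1},{2,4},{3,5,6}}
  π2 = {{0},{1},{2},{3,5,6},{4}}
5 equivalence class(es) (converged in 3)
6∈{3,5,6}, 3∈{3,5,6}

Answer: BISIMILAR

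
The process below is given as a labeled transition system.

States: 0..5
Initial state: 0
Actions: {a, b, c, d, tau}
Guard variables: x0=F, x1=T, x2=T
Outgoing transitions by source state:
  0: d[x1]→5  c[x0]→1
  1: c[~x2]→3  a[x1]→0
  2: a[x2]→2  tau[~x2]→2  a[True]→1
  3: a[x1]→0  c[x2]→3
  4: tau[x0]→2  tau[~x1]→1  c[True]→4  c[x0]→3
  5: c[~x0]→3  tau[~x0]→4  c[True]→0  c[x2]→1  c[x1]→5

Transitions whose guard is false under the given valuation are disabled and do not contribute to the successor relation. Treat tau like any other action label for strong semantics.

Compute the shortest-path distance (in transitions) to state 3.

Layered search for 3:
  L0 = {0}
  L1 = {5}
  L2 = {1,3,4}
first hit 3 at d=2 via d·c

Answer: 2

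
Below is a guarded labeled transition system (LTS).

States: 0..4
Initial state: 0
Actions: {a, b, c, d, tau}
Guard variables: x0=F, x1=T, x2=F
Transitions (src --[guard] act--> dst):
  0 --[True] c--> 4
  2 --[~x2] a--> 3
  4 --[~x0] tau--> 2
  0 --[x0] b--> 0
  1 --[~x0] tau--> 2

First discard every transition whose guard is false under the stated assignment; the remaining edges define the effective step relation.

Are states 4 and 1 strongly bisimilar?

Compute ~ classes (split until stable):
  P[0] = {{0,1,2,3,4}}
  P[1] = {{0},{1,4},{2},{3}}
Fixed point at round 2; 4 class(es).
[4]={1,4}  [1]={1,4}

Answer: BISIMILAR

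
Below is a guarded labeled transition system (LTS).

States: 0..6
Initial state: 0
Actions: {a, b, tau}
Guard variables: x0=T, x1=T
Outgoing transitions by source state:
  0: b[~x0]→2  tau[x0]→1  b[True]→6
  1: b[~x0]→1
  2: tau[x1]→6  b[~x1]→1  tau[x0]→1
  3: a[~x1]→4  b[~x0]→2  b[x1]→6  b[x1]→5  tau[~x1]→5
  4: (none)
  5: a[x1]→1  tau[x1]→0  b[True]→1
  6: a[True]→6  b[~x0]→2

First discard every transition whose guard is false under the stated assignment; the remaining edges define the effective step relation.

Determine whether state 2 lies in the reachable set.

Answer: UNREACHABLE

Working:
After dropping false guards: 10 live edges.
L0 = {0}
L1 = {1,6}  now seen {0,1,6}
Reach set: {0,1,6}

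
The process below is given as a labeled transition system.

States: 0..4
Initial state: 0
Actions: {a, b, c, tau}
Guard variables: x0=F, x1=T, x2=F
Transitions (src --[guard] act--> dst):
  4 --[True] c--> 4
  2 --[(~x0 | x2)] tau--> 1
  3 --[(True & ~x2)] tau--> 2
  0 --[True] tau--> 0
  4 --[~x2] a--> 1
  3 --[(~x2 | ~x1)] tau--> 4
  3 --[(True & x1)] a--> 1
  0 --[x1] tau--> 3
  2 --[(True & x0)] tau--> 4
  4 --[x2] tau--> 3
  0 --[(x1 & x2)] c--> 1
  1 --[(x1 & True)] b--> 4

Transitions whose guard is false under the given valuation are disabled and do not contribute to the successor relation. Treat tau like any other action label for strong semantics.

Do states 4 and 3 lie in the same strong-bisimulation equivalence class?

Answer: NOT BISIMILAR

Trace:
Refine partition for ~:
  P[0] = {{0,1,2,3,4}}
  P[1] = {{0,2},{1},{3},{4}}
  P[2] = {{0},{1},{2},{3},{4}}
stable after 3 split(s): 5 block(s)
4∈{4}, 3∈{3}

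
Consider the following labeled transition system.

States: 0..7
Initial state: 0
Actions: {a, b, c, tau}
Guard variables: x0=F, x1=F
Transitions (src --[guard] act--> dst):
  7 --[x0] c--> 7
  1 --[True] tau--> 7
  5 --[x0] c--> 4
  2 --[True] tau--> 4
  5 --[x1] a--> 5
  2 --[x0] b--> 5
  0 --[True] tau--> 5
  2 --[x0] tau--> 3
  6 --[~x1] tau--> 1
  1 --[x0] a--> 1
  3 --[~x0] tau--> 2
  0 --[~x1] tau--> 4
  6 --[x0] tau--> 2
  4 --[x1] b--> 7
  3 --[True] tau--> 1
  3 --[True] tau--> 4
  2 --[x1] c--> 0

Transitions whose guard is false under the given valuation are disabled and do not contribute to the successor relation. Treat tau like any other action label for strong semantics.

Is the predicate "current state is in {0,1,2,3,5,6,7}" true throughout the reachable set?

Inv-set: {0,1,2,3,5,6,7}
Reach set: {0,4,5}
  0: ✓
  4: ✗ unsafe
  5: ✓
reach 4 via tau — violates

Answer: INVARIANT VIOLATED at state 4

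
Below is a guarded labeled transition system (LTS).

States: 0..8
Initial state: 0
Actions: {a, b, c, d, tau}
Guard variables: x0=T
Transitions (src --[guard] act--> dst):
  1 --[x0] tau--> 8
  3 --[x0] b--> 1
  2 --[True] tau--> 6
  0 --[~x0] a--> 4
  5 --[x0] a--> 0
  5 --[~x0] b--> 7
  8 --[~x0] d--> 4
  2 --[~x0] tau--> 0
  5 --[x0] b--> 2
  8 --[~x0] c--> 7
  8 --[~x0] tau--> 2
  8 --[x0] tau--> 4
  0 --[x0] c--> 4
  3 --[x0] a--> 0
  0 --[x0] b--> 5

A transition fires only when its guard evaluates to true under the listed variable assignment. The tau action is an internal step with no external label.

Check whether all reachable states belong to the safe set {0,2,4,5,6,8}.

Safe = {0,2,4,5,6,8}
Reach set: {0,2,4,5,6}
  0: ok
  2: ok
  4: ok
  5: ok
  6: ok

Answer: INVARIANT HOLDS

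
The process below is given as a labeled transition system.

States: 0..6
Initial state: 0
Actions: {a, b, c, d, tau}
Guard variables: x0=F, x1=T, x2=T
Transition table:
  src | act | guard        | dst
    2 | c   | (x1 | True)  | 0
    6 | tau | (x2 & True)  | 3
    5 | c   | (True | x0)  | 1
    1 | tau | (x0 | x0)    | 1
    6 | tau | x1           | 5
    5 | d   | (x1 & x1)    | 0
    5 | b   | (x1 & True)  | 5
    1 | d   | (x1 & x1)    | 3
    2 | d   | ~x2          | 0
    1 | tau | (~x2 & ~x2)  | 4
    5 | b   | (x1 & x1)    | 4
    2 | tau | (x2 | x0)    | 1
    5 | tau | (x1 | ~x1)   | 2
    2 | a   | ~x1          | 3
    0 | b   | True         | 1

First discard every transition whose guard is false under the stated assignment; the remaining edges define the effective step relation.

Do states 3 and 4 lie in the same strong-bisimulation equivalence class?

Bisimulation quotient by refinement:
  π0 = {{0,1,2,3,4,5,6}}
  π1 = {{0},{1},{2},{3,4},{5},{6}}
Fixed point at round 2; 6 class(es).
[3]={3,4}  [4]={3,4}

Answer: BISIMILAR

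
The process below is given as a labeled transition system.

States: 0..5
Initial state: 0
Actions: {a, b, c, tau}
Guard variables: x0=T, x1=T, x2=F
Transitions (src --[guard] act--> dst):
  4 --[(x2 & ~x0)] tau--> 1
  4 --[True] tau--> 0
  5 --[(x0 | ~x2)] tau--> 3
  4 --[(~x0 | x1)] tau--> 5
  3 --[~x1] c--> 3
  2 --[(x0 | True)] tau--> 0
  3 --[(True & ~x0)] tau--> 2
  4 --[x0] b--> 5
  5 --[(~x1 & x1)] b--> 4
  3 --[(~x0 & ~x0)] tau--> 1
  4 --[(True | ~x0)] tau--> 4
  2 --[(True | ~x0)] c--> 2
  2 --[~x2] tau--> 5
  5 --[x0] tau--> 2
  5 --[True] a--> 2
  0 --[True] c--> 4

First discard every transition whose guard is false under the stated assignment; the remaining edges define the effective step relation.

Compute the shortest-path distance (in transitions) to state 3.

Layered search for 3:
  depth 0: {0}
  depth 1: {4}
  depth 2: {5}
  depth 3: {2,3}
depth(3)=3, e.g. c·b·tau

Answer: 3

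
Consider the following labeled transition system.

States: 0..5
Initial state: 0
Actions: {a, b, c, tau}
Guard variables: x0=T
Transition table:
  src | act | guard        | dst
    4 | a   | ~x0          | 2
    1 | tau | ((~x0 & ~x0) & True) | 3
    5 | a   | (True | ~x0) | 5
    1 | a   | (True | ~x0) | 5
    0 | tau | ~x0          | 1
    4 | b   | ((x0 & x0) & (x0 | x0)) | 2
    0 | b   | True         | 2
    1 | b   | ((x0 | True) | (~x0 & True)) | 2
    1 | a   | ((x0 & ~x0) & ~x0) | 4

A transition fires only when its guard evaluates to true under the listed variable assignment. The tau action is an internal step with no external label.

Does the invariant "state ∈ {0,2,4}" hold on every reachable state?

Allowed set {0,2,4}
Reach set: {0,2}
  0: ✓
  2: ✓

Answer: INVARIANT HOLDS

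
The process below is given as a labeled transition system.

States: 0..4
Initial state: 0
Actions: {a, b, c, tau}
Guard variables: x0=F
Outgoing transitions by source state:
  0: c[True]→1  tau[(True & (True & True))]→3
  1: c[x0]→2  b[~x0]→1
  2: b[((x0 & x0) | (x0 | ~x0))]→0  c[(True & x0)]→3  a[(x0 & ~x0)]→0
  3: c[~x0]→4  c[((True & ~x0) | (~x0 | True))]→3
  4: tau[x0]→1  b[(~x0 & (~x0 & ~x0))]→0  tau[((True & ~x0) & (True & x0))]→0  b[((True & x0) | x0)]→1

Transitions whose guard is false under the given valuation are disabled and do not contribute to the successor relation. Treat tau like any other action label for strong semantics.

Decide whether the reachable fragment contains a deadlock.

Reach set: {0,1,3,4}
  0: c→1  tau→3  [2 out]
  1: b→1  [1 out]
  3: c→3  c→4  [2 out]
  4: b→0  [1 out]

Answer: DEADLOCK-FREE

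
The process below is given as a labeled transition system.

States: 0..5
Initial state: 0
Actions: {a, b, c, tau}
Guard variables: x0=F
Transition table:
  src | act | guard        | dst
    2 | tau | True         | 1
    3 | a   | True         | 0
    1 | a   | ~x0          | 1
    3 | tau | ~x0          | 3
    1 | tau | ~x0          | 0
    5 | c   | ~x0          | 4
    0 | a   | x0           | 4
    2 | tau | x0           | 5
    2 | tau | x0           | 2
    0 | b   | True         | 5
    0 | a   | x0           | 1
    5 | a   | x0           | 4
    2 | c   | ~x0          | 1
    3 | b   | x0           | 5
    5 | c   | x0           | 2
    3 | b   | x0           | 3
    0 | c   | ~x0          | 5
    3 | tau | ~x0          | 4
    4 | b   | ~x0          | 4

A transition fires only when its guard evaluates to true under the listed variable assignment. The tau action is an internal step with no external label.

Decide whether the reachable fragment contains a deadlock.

Answer: DEADLOCK-FREE

Working:
R = {0,4,5}
  0: b→5  c→5  [deg 2]
  4: b→4  [deg 1]
  5: c→4  [deg 1]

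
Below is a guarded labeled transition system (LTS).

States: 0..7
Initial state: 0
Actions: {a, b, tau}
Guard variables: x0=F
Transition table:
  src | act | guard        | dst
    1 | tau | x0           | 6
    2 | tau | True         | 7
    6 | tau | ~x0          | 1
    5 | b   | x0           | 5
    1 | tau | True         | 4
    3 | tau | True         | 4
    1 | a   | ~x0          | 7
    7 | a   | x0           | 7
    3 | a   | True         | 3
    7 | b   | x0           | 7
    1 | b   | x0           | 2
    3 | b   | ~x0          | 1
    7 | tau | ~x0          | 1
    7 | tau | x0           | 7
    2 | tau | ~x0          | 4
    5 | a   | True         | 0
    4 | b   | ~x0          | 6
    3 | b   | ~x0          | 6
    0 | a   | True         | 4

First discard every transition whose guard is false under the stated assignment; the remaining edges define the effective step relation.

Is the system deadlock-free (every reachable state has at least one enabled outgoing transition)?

Answer: DEADLOCK-FREE

Analysis:
Reachable = {0,1,4,6,7}
  0: a→4  [1 exit(s)]
  1: a→7  tau→4  [2 exit(s)]
  4: b→6  [1 exit(s)]
  6: tau→1  [1 exit(s)]
  7: tau→1  [1 exit(s)]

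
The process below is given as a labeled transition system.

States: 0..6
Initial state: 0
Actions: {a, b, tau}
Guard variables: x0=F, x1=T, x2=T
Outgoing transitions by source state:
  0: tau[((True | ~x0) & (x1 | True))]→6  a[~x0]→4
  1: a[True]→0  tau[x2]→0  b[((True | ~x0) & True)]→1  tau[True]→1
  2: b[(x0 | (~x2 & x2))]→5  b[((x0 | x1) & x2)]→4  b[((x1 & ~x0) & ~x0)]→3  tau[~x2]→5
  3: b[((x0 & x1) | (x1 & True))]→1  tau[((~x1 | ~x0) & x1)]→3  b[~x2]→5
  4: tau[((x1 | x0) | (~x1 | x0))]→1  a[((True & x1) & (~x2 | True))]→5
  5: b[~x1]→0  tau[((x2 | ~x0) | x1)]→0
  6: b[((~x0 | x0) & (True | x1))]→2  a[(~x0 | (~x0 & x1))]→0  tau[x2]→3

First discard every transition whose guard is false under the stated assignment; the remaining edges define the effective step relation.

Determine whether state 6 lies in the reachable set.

Answer: REACHABLE

Working:
After dropping false guards: 16 live edges.
L0 = {0}
L1 = {4,6}  now seen {0,4,6}
L2 = {1,2,3,5}  now seen {0,1,2,3,4,5,6}
Reach set: {0,1,2,3,4,5,6}
Path to 6: tau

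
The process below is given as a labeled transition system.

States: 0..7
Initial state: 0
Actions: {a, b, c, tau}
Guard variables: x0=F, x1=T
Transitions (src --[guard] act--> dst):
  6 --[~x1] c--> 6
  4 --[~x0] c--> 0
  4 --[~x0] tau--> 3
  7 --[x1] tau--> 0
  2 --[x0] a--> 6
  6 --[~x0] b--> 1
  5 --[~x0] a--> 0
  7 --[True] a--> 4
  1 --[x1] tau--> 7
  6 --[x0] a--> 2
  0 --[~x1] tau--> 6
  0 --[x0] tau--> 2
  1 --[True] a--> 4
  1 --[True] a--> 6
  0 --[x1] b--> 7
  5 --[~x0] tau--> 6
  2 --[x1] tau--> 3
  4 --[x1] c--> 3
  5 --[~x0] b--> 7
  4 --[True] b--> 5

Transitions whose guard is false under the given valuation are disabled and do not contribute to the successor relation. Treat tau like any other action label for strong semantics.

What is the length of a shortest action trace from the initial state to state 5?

Breadth-first toward 5:
  L0 = {0}
  L1 = {7}
  L2 = {4}
  L3 = {3,5}
depth(5)=3, e.g. b·a·b

Answer: 3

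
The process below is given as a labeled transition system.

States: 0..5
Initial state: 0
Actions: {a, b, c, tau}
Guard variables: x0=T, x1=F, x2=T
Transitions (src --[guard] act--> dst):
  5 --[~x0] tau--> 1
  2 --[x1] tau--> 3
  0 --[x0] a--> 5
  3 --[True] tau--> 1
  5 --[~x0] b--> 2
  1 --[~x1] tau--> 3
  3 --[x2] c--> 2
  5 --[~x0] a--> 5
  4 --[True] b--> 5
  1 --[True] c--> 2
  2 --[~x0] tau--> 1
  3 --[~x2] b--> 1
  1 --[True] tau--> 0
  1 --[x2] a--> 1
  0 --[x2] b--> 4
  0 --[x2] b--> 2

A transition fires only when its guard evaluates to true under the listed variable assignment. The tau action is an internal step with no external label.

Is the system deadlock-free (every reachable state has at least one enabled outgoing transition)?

Reach set: {0,2,4,5}
  0: a→5  b→2  b→4  [deg 3]
  2: ∅  [no exit]
  4: b→5  [deg 1]
  5: ∅  [no exit]
witness 2: b

Answer: DEADLOCK at state 2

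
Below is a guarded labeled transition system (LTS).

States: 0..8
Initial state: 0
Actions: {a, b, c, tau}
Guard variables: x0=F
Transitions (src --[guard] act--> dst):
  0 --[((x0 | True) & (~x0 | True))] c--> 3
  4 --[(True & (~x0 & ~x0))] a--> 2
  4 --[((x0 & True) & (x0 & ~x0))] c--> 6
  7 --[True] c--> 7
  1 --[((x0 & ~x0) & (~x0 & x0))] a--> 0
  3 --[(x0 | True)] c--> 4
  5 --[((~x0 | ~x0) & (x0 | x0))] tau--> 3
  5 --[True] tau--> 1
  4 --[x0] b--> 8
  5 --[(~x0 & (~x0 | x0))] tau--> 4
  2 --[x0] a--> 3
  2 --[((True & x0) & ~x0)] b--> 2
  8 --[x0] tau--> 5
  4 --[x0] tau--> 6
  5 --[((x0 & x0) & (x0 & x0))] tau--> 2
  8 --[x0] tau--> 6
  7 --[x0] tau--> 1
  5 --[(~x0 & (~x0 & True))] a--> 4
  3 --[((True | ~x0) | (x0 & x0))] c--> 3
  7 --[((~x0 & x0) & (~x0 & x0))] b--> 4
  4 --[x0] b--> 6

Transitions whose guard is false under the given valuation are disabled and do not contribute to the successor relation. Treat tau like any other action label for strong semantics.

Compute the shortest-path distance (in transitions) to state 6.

Breadth-first toward 6:
  depth 0: {0}
  depth 1: {3}
  depth 2: {4}
  depth 3: {2}
6 never appears.

Answer: UNREACHABLE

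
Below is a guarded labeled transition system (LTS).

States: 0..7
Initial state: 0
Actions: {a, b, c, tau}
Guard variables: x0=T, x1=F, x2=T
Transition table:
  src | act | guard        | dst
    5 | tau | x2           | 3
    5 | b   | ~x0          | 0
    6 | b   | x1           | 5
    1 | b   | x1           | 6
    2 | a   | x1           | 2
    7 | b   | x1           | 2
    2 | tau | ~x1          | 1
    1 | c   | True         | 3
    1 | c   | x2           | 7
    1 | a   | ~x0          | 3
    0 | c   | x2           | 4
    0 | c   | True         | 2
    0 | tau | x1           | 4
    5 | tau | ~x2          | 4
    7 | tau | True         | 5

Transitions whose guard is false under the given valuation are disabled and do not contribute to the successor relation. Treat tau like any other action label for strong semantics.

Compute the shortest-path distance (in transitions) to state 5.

Breadth-first toward 5:
  Layer 0: {0}
  Layer 1: {2,4}
  Layer 2: {1}
  Layer 3: {3,7}
  Layer 4: {5}
first hit 5 at d=4 via c·tau·c·tau

Answer: 4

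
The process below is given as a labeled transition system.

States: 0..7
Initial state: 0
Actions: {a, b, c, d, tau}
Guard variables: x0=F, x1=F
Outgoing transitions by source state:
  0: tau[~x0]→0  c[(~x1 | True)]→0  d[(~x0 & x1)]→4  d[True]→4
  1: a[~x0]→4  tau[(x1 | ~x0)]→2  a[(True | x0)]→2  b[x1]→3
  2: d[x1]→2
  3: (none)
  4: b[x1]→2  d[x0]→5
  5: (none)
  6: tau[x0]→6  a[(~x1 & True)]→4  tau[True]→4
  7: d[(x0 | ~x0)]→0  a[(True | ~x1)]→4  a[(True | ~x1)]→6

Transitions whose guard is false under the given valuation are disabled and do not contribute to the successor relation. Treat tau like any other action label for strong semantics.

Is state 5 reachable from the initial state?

Guard filter leaves 11 enabled edge(s).
Layer 0: {0}
Layer 1: {4}  cumulative {0,4}
Reachable = {0,4}

Answer: UNREACHABLE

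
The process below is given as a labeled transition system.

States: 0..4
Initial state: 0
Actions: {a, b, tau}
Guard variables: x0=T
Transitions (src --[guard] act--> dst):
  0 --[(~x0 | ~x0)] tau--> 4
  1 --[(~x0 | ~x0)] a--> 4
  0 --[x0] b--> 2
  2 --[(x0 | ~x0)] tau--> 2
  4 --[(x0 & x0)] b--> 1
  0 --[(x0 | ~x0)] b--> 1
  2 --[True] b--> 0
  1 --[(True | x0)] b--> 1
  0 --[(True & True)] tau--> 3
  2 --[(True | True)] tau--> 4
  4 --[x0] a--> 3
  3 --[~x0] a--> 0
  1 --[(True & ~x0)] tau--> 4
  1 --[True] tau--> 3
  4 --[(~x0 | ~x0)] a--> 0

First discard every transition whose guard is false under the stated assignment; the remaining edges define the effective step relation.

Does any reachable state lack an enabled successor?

Answer: DEADLOCK at state 3

Analysis:
R = {0,1,2,3,4}
  0: b→1  b→2  tau→3  [3 out]
  1: b→1  tau→3  [2 out]
  2: b→0  tau→2  tau→4  [3 out]
  3: ∅  [deadlock]
  4: a→3  b→1  [2 out]
witness 3: tau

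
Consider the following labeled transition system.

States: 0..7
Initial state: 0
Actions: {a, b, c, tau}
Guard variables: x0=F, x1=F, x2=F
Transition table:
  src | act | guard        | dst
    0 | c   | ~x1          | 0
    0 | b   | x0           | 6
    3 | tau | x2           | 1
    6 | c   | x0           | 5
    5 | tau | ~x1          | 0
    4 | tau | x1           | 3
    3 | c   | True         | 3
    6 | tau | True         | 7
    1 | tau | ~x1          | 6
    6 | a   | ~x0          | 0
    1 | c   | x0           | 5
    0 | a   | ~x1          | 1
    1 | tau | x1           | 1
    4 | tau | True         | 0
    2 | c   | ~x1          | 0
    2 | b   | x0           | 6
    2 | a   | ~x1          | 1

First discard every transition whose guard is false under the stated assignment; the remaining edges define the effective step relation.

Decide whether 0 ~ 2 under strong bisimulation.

Refine partition for ~:
  π0 = {{0,1,2,3,4,5,6,7}}
  π1 = {{0,2},{1,4,5},{3},{6},{7}}
  π2 = {{0,2},{1},{3},{4,5},{6},{7}}
stable after 3 split(s): 6 block(s)
[0]={0,2}  [2]={0,2}

Answer: BISIMILAR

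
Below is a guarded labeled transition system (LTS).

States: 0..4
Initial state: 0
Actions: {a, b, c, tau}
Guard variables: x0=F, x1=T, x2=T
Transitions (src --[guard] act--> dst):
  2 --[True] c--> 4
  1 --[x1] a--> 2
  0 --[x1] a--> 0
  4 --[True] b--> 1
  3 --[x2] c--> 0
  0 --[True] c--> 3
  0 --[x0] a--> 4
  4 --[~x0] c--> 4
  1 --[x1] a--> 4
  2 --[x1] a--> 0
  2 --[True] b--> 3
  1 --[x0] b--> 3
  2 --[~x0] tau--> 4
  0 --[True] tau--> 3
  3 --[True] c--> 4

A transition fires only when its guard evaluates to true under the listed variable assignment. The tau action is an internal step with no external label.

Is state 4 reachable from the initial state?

Answer: REACHABLE

Trace:
After dropping false guards: 13 live edges.
depth 0: {0}
depth 1: {3}  cumulative {0,3}
depth 2: {4}  cumulative {0,3,4}
depth 3: {1}  cumulative {0,1,3,4}
depth 4: {2}  cumulative {0,1,2,3,4}
Reach set: {0,1,2,3,4}
Path to 4: c·c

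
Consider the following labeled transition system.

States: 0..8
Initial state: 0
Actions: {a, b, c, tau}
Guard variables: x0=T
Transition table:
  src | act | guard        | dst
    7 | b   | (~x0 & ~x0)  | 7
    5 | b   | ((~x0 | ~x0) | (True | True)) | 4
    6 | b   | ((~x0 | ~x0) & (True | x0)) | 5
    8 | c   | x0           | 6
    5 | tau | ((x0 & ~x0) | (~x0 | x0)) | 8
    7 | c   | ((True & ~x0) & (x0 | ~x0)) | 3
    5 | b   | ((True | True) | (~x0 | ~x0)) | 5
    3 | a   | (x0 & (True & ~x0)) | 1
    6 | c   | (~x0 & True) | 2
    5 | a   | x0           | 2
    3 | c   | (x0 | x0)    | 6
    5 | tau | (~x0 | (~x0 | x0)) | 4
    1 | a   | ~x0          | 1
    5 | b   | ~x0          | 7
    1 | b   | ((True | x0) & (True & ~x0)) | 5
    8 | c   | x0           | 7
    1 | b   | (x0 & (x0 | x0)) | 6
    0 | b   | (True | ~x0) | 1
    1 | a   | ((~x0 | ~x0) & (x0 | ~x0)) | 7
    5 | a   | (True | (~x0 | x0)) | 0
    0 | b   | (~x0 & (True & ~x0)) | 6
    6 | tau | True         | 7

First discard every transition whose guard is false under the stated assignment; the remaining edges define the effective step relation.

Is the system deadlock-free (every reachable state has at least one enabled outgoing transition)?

Reach set: {0,1,6,7}
  0: b→1  [deg 1]
  1: b→6  [deg 1]
  6: tau→7  [deg 1]
  7: ∅  [STUCK]
Path to 7: b·b·tau

Answer: DEADLOCK at state 7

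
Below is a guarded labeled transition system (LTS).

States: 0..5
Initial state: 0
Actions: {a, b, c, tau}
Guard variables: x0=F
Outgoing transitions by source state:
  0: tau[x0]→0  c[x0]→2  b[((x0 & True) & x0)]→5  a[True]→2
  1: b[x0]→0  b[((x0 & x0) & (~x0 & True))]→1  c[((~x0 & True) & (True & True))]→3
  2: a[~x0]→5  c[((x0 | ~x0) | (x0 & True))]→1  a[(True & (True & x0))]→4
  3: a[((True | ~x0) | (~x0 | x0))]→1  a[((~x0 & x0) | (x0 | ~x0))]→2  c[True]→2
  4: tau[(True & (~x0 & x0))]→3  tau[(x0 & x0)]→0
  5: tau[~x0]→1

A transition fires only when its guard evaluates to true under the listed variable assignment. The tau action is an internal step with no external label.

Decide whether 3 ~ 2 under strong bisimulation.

Answer: NOT BISIMILAR

Working:
Bisimulation quotient by refinement:
  P[0] = {{0,1,2,3,4,5}}
  P[1] = {{0},{1},{2,3},{4},{5}}
  P[2] = {{0},{1},{2},{3},{4},{5}}
stable after 3 split(s): 6 block(s)
[3]={3}  [2]={2}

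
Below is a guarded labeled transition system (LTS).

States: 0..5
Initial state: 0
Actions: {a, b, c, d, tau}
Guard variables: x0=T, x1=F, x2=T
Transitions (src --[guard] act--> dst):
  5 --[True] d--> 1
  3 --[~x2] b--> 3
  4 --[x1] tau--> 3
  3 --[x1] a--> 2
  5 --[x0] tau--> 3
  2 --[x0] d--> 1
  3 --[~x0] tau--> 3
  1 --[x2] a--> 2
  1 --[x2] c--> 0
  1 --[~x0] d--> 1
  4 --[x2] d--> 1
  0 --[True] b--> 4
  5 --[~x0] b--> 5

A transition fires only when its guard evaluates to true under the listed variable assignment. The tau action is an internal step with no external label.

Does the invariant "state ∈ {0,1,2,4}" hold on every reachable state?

Allowed set {0,1,2,4}
Reach set: {0,1,2,4}
  0: ok
  1: ok
  2: ok
  4: ok

Answer: INVARIANT HOLDS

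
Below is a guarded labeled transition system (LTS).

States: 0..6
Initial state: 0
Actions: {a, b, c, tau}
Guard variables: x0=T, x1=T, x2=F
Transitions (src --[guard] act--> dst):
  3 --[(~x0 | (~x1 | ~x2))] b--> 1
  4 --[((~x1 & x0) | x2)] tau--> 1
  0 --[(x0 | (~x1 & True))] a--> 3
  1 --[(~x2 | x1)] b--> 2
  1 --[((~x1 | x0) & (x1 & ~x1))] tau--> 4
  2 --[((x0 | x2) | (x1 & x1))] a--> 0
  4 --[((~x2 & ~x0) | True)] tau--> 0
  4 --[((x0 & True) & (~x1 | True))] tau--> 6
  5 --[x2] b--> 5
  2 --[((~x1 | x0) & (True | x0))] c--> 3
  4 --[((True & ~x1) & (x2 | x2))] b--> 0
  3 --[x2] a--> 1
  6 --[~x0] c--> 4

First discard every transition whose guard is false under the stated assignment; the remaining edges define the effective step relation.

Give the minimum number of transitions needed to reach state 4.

Answer: UNREACHABLE

Working:
BFS to 4:
  depth 0: {0}
  depth 1: {3}
  depth 2: {1}
  depth 3: {2}
4 never appears.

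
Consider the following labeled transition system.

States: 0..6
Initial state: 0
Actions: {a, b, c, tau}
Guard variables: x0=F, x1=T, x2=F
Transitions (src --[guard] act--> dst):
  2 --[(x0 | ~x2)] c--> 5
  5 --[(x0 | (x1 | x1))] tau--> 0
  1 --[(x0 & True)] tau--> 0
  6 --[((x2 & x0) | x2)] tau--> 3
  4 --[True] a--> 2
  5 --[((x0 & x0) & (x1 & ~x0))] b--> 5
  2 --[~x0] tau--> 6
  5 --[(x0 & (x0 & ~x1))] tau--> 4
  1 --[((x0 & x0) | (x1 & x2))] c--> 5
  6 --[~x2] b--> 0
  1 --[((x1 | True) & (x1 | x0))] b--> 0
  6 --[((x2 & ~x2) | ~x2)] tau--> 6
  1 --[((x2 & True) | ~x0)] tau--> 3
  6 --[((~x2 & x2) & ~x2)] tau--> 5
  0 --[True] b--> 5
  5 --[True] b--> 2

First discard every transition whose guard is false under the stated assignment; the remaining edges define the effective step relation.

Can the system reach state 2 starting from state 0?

Answer: REACHABLE

Trace:
Guard filter leaves 10 enabled edge(s).
L0 = {0}
L1 = {5}  cumulative {0,5}
L2 = {2}  cumulative {0,2,5}
L3 = {6}  cumulative {0,2,5,6}
R = {0,2,5,6}
trace reaching 2: b·b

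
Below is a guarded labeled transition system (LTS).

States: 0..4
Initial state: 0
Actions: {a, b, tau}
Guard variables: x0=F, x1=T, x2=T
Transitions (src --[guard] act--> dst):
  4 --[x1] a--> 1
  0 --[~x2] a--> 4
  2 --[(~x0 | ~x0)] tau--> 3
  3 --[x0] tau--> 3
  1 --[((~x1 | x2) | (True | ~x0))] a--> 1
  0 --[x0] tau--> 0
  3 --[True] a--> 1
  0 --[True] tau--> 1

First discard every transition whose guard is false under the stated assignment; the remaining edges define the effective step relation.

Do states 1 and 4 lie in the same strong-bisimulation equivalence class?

Answer: BISIMILAR

Analysis:
Refine partition for ~:
  P[0] = {{0,1,2,3,4}}
  P[1] = {{0,2},{1,3,4}}
stable after 2 split(s): 2 block(s)
[1]={1,3,4}  [4]={1,3,4}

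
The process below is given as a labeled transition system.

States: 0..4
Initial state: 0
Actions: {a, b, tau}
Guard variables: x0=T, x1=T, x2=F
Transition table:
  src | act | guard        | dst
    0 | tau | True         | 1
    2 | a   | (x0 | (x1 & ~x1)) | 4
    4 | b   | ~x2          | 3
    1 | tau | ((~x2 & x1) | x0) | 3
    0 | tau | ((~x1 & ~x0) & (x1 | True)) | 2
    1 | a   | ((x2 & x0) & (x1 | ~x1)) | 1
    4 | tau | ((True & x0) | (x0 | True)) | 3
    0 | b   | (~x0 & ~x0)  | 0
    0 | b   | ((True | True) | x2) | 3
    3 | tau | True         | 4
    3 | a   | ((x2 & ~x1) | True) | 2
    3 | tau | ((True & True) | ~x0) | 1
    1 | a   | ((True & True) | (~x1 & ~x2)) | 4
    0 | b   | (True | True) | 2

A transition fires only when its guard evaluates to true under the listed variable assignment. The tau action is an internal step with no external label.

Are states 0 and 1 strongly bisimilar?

Answer: NOT BISIMILAR

Working:
Refine partition for ~:
  round 0: {{0,1,2,3,4}}
  round 1: {{0,4},{1,3},{2}}
  round 2: {{0},{1},{2},{3},{4}}
stable after 3 split(s): 5 block(s)
0∈{0}, 1∈{1}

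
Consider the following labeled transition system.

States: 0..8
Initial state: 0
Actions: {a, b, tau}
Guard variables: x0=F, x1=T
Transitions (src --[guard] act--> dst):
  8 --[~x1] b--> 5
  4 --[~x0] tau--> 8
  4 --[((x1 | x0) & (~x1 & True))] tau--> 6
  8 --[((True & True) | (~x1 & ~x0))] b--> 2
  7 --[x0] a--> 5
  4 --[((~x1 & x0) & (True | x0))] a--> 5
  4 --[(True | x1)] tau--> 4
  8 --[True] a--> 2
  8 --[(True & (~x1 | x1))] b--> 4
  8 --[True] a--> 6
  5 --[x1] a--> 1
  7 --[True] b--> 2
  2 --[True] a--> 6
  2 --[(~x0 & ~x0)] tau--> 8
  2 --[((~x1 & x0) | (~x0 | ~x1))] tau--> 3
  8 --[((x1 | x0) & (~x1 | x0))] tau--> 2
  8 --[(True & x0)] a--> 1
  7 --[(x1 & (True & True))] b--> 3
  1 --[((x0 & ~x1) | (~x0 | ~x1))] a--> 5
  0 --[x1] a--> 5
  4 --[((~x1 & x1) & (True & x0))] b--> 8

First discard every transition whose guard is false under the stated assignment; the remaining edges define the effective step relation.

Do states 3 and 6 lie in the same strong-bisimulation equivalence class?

Answer: BISIMILAR

Trace:
Compute ~ classes (split until stable):
  round 0: {{0,1,2,3,4,5,6,7,8}}
  round 1: {{0,1,5},{2},{3,6},{4},{7},{8}}
6 equivalence class(es) (converged in 2)
class of 3: {3,6}; class of 6: {3,6}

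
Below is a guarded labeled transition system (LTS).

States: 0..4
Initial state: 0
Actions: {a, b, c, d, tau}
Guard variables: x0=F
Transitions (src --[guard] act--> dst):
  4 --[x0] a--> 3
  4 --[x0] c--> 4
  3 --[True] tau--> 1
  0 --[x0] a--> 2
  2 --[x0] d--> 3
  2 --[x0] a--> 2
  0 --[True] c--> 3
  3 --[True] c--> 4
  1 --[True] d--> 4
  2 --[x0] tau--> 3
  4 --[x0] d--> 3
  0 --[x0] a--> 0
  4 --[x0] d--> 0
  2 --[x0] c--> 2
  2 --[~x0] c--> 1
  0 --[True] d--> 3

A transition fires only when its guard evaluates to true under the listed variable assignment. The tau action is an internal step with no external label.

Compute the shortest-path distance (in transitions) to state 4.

Answer: 2

Analysis:
Breadth-first toward 4:
  depth 0: {0}
  depth 1: {3}
  depth 2: {1,4}
first hit 4 at d=2 via c·c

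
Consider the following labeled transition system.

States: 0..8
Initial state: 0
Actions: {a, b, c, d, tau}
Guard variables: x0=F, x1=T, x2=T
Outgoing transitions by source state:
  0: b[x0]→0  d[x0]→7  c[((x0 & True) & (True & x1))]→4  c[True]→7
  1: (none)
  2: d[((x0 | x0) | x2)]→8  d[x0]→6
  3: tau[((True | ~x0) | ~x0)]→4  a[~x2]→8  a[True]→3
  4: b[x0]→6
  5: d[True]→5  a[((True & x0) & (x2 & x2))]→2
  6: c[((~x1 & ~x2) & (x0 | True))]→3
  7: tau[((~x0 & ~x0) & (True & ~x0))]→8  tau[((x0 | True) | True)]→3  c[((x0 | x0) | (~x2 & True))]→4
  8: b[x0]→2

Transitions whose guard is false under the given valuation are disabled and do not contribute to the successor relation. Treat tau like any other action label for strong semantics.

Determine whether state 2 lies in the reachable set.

7 transition(s) survive guard evaluation.
Layer 0: {0}
Layer 1: {7}  total {0,7}
Layer 2: {3,8}  total {0,3,7,8}
Layer 3: {4}  total {0,3,4,7,8}
Reachable = {0,3,4,7,8}

Answer: UNREACHABLE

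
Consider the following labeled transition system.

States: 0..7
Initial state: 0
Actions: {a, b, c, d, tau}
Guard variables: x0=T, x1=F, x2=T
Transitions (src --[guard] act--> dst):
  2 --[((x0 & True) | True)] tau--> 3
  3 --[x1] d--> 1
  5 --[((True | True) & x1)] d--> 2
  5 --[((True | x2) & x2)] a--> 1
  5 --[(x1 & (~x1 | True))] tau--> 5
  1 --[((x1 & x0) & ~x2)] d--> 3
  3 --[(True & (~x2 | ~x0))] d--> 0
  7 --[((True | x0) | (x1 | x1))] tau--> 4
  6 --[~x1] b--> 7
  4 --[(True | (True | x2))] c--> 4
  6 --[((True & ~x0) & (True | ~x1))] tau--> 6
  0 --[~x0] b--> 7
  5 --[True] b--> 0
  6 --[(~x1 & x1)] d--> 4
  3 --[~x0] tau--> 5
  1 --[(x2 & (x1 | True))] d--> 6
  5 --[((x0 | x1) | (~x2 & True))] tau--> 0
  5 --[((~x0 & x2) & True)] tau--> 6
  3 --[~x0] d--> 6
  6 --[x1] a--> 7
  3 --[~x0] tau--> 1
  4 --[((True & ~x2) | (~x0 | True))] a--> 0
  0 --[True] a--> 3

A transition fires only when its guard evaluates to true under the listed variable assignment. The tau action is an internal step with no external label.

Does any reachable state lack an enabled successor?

Answer: DEADLOCK at state 3

Trace:
Reach set: {0,3}
  0: a→3  [1 out]
  3: ∅  [no exit]
trace reaching 3: a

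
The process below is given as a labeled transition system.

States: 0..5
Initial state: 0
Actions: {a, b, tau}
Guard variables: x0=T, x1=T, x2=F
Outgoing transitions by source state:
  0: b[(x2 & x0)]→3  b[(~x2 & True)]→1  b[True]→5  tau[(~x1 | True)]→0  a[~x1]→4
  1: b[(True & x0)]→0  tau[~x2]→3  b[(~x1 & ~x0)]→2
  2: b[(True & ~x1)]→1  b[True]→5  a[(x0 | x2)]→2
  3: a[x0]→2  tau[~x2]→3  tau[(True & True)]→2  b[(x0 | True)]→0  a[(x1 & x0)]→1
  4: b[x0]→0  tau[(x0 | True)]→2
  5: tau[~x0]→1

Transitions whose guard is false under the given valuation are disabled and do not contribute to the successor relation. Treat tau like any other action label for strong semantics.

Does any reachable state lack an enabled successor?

Answer: DEADLOCK at state 5

Trace:
Reachable = {0,1,2,3,5}
  0: b→1  b→5  tau→0  [3 exit(s)]
  1: b→0  tau→3  [2 exit(s)]
  2: a→2  b→5  [2 exit(s)]
  3: a→1  a→2  b→0  tau→2  tau→3  [5 exit(s)]
  5: ∅  [STUCK]
trace reaching 5: b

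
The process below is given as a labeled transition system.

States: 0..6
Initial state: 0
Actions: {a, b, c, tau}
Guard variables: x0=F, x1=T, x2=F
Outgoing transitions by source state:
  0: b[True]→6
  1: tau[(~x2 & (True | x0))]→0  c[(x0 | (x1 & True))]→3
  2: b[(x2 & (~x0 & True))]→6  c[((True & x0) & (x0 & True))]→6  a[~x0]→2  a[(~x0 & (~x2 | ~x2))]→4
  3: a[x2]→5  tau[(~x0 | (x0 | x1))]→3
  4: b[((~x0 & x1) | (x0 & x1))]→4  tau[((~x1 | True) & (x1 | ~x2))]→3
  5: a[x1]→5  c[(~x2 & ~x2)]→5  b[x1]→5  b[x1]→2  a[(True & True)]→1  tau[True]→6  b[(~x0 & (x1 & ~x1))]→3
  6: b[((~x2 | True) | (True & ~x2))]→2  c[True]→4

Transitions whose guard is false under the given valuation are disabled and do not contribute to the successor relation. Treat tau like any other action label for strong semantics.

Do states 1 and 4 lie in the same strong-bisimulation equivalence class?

Answer: NOT BISIMILAR

Analysis:
Refine partition for ~:
  round 0: {{0,1,2,3,4,5,6}}
  round 1: {{0},{1},{2},{3},{4},{5},{6}}
7 equivalence class(es) (converged in 2)
class of 1: {1}; class of 4: {4}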